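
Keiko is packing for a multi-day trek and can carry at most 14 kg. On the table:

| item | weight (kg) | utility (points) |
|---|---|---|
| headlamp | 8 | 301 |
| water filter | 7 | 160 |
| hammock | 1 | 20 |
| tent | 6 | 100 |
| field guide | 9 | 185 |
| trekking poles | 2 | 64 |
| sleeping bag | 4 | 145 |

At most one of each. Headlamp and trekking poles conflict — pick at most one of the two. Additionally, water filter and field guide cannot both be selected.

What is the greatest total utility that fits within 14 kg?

Best packing: headlamp + hammock + sleeping bag — 13 kg, 466 total.
Every other selection either busts 14 kg or breaks a pairing rule or fails to beat 466.

466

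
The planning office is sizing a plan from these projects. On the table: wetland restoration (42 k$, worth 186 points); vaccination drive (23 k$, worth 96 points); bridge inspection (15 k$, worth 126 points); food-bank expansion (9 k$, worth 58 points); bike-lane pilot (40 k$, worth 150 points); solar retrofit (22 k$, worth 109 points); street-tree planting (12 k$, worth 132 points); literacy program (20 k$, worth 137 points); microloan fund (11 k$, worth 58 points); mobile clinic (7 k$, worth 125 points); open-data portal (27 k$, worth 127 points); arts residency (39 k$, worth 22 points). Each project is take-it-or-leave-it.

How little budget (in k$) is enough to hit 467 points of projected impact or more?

Need the lightest bundle worth ≥ 467.
Taking bridge inspection + street-tree planting + literacy program + mobile clinic gives 520 (≥ 467) for 54 k$.
Below 54 k$ the best achievable stays under 467.

54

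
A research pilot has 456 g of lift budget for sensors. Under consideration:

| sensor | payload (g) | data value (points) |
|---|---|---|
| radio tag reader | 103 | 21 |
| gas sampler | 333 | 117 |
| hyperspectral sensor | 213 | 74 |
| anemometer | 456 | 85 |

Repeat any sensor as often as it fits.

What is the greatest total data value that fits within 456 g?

148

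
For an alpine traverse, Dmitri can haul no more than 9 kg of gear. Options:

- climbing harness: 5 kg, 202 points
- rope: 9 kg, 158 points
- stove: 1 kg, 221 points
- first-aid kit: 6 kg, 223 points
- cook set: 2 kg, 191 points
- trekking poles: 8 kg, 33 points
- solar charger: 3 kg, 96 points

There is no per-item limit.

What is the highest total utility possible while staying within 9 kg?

Best packing: 9×stove — 9 kg, 1989 total.
Every other selection either busts 9 kg or fails to beat 1989.

1989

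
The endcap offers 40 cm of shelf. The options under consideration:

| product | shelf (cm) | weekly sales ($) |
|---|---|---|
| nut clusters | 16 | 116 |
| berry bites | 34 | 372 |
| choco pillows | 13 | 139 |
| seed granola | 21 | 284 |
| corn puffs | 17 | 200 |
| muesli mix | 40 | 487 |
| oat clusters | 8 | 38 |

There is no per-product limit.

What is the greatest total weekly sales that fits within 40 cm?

487

Density check — seed granola 13.52, muesli mix 12.18, corn puffs 11.76, berry bites 10.94 are the best per cm.
A density-first pass picks seed granola + corn puffs — 484 at 38 cm.
Replace seed granola and corn puffs with muesli mix: the trade gains 3 net, giving 487 at 40 cm.
Nothing else within 40 cm beats 487.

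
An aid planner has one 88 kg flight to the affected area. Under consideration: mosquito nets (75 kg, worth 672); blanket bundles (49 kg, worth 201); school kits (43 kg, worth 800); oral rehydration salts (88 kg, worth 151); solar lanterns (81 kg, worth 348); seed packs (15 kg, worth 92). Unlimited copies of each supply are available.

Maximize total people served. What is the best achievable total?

Density check — school kits 18.60, mosquito nets 8.96, seed packs 6.13 are the best per kg.
2×school kits uses 86 of the 88 kg and totals 1600.
Every other selection either busts 88 kg or fails to beat 1600.

1600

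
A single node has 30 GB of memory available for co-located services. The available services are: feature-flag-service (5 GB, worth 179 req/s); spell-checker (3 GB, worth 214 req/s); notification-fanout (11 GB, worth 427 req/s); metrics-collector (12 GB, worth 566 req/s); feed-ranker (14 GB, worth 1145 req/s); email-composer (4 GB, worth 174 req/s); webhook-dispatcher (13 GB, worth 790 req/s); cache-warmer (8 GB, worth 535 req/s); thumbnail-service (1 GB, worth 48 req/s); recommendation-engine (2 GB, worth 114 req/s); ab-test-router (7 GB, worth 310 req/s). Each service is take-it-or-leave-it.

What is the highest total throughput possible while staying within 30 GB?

2149

Ranking by ratio (throughput/GB): feed-ranker 81.79, spell-checker 71.33, cache-warmer 66.88, webhook-dispatcher 60.77.
A density-first pass picks spell-checker + feed-ranker + cache-warmer + thumbnail-service + recommendation-engine — 2056 at 28 GB.
Replace cache-warmer and thumbnail-service and recommendation-engine with webhook-dispatcher: the trade gains 93 net, giving 2149 at 30 GB.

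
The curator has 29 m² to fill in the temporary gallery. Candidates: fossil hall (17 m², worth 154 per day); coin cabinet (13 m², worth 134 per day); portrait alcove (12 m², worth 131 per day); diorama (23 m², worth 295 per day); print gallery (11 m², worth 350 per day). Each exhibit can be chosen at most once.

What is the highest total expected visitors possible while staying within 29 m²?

504

Taking the top-ratio exhibits first gives portrait alcove + print gallery for 481 (23 m²).
The 12 m² tied up in portrait alcove is better spent on fossil hall — total rises to 504 (28 m²).
Nothing else within 29 m² beats 504.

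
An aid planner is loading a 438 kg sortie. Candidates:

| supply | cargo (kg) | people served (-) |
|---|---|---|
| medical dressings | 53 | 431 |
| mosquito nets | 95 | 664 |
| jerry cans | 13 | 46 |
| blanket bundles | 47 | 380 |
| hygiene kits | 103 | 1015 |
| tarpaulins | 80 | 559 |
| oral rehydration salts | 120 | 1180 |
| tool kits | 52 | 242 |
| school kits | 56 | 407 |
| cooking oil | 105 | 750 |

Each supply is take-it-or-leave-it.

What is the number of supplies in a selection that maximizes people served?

Best achievable people served is 3783.
medical dressings + hygiene kits + oral rehydration salts + school kits + cooking oil hits 3783 at 437 kg.
All optima have 5 supplies.

5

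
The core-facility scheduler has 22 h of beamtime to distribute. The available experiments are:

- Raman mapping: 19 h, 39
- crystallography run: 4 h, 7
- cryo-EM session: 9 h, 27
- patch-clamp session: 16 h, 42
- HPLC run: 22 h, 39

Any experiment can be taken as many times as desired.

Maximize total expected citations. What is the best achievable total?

Density check — cryo-EM session 3.00, patch-clamp session 2.62, Raman mapping 2.05 are the best per h.
Best packing: crystallography run + 2×cryo-EM session — 22 h, 61 total.
No other feasible combination exceeds 61.

61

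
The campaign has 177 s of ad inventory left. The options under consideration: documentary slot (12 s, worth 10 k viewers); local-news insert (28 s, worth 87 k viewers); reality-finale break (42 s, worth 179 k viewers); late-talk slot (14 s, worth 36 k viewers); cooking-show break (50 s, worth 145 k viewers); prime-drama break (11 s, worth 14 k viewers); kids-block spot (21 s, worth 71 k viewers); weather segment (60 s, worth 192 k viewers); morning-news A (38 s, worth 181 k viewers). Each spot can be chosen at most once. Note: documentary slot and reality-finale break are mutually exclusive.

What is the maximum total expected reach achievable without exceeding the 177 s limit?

659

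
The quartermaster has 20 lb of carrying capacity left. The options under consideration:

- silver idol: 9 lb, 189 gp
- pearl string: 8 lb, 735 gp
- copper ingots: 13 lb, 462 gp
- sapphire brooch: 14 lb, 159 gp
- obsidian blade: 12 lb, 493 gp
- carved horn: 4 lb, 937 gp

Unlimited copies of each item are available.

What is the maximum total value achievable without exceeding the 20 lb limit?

Ranking by ratio (value/lb): carved horn 234.25, pearl string 91.88, obsidian blade 41.08, copper ingots 35.54.
5×carved horn uses 20 of the 20 lb and totals 4685.
That's the maximum — no swap from here does better than 4685.

4685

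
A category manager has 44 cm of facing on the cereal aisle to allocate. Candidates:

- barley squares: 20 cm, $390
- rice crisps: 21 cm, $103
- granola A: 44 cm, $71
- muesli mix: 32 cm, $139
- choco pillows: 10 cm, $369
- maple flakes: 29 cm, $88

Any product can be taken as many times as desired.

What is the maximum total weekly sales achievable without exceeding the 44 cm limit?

Best packing: 4×choco pillows — 40 cm, 1476 total.
That's the maximum — no swap from here does better than 1476.

1476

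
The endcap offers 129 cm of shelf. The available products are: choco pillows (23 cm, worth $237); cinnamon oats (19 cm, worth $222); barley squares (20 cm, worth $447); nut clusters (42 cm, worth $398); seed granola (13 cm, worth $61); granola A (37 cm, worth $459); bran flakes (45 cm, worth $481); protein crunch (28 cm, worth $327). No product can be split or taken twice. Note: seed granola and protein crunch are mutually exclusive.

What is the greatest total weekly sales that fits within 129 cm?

1692

The ratio ordering already packs tightly: choco pillows + cinnamon oats + barley squares + granola A + protein crunch, 127 cm, 1692.
Runner-up barley squares + nut clusters + granola A + protein crunch tops out at 1631.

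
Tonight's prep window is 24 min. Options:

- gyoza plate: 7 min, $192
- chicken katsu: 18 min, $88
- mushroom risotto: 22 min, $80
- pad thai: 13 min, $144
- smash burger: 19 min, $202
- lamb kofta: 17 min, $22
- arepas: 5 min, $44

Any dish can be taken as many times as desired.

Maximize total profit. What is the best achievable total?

576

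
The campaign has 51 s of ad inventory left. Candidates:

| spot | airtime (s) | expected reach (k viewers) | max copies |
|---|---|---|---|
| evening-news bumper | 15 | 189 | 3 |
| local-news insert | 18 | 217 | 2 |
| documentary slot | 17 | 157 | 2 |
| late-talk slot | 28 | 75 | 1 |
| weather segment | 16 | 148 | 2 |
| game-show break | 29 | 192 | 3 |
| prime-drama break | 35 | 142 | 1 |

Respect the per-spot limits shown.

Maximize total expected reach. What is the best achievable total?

Density check — evening-news bumper 12.60, local-news insert 12.06, weather segment 9.25, documentary slot 9.24 are the best per s.
A density-first pass picks 3×evening-news bumper — 567 at 45 s.
Dropping 2×evening-news bumper frees 30 s; slotting in 2×local-news insert (36 s) lifts the total to 623 at 51 s.
That's the maximum — no swap from here does better than 623.

623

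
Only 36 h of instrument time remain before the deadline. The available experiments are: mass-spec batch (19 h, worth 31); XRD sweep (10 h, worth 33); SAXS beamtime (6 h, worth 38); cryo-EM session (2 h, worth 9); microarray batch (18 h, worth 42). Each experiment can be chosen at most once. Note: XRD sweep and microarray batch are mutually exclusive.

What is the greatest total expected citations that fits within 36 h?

102

Ranking by ratio (expected citations/h): SAXS beamtime 6.33, cryo-EM session 4.50, XRD sweep 3.30.
Taking mass-spec batch + XRD sweep + SAXS beamtime: 35 h used, 102 in expected citations.
The closest alternative, SAXS beamtime + cryo-EM session + microarray batch, reaches only 89.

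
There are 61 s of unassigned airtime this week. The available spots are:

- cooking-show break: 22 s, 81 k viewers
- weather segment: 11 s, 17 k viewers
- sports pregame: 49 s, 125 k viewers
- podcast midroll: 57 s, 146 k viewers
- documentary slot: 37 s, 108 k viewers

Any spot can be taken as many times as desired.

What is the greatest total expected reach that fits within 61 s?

189

Filling by ratio: 2×cooking-show break + weather segment for 179, with 6 s left unused.
The 33 s tied up in cooking-show break and weather segment is better spent on documentary slot — total rises to 189 (59 s).
The spare 2 s is too small for any remaining spot, and no exchange beats 189.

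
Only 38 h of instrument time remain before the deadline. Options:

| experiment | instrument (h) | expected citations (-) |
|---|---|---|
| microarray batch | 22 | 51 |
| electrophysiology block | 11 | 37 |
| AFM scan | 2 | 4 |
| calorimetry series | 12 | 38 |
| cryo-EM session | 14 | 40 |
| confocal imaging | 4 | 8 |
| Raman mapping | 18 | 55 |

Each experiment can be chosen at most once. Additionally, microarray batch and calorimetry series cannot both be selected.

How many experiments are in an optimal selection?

3

Optimal total is 115.
For example electrophysiology block + calorimetry series + cryo-EM session achieves it, using 37 h.
Any selection reaching 115 contains exactly 3 experiments.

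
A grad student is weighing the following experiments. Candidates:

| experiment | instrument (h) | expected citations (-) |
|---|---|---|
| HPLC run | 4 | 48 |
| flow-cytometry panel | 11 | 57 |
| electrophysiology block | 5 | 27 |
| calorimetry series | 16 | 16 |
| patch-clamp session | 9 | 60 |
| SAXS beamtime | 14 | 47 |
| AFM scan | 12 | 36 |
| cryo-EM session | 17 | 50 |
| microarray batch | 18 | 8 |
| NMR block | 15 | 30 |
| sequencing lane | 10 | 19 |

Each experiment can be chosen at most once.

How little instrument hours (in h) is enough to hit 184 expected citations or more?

29

Look for the lowest-instrument combination reaching 184.
HPLC run + flow-cytometry panel + electrophysiology block + patch-clamp session reaches 192 using 29 h.
Any bundle with less than 29 h falls short of 184.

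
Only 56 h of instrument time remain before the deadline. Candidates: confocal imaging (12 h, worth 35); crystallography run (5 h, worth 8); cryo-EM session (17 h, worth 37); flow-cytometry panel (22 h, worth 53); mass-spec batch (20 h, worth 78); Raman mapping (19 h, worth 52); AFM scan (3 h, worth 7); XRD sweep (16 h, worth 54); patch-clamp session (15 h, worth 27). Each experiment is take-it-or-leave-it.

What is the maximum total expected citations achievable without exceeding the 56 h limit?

184

A density-first pass picks confocal imaging + crystallography run + mass-spec batch + AFM scan + XRD sweep — 182 at 56 h.
The 20 h tied up in confocal imaging and crystallography run and AFM scan is better spent on Raman mapping — total rises to 184 (55 h).
An exhaustive check of the 512 subsets confirms 184.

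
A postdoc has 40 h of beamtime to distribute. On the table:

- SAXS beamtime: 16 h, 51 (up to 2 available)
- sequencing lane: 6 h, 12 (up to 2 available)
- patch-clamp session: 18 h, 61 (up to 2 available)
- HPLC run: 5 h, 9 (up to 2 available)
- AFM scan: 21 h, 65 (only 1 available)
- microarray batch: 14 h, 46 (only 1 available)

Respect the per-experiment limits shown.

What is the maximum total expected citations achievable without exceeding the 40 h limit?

126

Greedy by ratio would take 2×patch-clamp session: 36 h used, total 122.
The 18 h tied up in patch-clamp session is better spent on AFM scan — total rises to 126 (39 h).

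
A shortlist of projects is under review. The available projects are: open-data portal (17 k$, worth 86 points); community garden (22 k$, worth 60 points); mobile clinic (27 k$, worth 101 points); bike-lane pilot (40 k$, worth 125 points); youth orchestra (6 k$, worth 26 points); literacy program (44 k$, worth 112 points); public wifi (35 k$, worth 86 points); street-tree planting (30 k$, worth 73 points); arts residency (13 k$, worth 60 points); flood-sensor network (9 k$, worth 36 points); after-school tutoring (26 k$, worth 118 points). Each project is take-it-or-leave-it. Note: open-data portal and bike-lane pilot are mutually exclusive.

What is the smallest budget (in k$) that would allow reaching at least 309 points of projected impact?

71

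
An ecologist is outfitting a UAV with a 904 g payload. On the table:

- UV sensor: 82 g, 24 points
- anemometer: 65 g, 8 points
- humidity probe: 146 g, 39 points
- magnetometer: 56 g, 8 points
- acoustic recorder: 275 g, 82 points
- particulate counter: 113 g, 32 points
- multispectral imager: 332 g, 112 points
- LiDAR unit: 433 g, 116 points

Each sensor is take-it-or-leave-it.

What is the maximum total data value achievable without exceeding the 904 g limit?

265

A density-first pass picks UV sensor + magnetometer + acoustic recorder + particulate counter + multispectral imager — 258 at 858 g.
Dropping magnetometer and particulate counter frees 169 g; slotting in anemometer + humidity probe (211 g) lifts the total to 265 at 900 g.
UV sensor + humidity probe + magnetometer + acoustic recorder + multispectral imager matches that 265 at 891 g; no feasible combination exceeds it.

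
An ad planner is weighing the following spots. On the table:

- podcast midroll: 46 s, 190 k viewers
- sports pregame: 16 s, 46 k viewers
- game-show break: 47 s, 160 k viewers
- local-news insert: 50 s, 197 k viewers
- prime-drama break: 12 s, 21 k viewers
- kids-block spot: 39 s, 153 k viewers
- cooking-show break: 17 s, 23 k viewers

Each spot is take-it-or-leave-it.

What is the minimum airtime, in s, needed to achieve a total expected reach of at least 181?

46

Look for the lowest-airtime combination reaching 181.
podcast midroll reaches 190 using 46 s.
Any bundle with less than 46 s falls short of 181.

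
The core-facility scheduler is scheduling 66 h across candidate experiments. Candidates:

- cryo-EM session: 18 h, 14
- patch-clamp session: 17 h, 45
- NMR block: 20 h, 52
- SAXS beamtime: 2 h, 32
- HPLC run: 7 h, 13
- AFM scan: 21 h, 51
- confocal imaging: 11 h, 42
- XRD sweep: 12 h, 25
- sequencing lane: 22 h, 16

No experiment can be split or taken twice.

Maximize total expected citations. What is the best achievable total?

202

The ratio heuristic lands on patch-clamp session + NMR block + SAXS beamtime + confocal imaging + XRD sweep (196) but leaves 4 h idle.
The 17 h tied up in patch-clamp session is better spent on AFM scan — total rises to 202 (66 h).
An exhaustive check of the 512 subsets confirms 202.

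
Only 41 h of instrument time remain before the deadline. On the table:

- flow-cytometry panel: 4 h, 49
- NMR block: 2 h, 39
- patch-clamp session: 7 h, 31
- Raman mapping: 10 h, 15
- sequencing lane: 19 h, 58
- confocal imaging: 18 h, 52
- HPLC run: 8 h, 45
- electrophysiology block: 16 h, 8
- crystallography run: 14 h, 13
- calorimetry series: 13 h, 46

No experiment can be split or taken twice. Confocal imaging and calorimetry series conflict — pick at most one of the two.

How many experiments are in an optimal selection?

Optimal total is 222.
For example flow-cytometry panel + NMR block + patch-clamp session + sequencing lane + HPLC run achieves it, using 40 h.
Any selection reaching 222 contains exactly 5 experiments.

5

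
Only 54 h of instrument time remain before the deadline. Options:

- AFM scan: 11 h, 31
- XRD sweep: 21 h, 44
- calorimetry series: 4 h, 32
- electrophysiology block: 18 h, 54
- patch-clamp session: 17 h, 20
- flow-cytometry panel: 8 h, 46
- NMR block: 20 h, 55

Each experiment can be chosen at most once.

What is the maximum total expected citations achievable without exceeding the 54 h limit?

187

A density-first pass picks AFM scan + calorimetry series + electrophysiology block + flow-cytometry panel — 163 at 41 h.
Replace AFM scan with NMR block: the trade gains 24 net, giving 187 at 50 h.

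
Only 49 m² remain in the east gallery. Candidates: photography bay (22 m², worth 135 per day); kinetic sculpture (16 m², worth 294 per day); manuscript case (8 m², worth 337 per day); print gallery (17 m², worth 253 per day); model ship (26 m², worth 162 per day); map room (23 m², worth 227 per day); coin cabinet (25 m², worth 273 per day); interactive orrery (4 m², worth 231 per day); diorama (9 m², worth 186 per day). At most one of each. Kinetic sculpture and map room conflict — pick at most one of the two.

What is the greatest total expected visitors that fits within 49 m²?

Filling by ratio: kinetic sculpture + manuscript case + interactive orrery + diorama for 1048, with 12 m² left unused.
The 9 m² tied up in diorama is better spent on print gallery — total rises to 1115 (45 m²).

1115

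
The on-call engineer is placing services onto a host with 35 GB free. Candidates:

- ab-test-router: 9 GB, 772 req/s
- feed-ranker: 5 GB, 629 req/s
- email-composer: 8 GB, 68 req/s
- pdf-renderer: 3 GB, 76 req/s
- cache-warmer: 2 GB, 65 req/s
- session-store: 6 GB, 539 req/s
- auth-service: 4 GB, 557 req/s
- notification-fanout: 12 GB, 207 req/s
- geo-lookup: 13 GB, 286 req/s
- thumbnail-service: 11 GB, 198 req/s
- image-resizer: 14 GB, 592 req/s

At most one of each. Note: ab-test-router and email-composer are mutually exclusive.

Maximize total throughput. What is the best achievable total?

2695

Taking the top-ratio services first gives ab-test-router + feed-ranker + pdf-renderer + cache-warmer + session-store + auth-service for 2638 (29 GB).
The 5 GB tied up in pdf-renderer and cache-warmer is better spent on thumbnail-service — total rises to 2695 (35 GB).
Runner-up ab-test-router + feed-ranker + pdf-renderer + cache-warmer + session-store + auth-service tops out at 2638.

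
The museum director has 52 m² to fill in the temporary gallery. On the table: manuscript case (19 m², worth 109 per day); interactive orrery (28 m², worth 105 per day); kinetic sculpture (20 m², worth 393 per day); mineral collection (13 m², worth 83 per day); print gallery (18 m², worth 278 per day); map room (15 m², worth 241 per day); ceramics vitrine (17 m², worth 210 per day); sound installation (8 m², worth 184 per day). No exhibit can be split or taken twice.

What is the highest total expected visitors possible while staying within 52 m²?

855

Density check — sound installation 23.00, kinetic sculpture 19.65, map room 16.07, print gallery 15.44 are the best per m².
Taking the top-ratio exhibits first gives kinetic sculpture + map room + sound installation for 818 (43 m²).
Dropping map room frees 15 m²; slotting in print gallery (18 m²) lifts the total to 855 at 46 m².
Runner-up kinetic sculpture + map room + ceramics vitrine tops out at 844.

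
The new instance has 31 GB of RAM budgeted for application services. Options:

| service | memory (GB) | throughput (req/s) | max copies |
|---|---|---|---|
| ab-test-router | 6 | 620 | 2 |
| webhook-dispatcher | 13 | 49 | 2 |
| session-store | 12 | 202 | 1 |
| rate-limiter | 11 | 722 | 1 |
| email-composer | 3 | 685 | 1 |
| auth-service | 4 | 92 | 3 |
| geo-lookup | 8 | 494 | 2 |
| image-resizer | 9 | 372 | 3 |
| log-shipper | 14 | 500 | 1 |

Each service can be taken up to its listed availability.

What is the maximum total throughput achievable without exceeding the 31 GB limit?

2913

Density check — email-composer 228.33, ab-test-router 103.33, rate-limiter 65.64 are the best per GB.
Filling by ratio: 2×ab-test-router + rate-limiter + email-composer + auth-service for 2739, with 1 GB left unused.
Dropping rate-limiter and auth-service frees 15 GB; slotting in 2×geo-lookup (16 GB) lifts the total to 2913 at 31 GB.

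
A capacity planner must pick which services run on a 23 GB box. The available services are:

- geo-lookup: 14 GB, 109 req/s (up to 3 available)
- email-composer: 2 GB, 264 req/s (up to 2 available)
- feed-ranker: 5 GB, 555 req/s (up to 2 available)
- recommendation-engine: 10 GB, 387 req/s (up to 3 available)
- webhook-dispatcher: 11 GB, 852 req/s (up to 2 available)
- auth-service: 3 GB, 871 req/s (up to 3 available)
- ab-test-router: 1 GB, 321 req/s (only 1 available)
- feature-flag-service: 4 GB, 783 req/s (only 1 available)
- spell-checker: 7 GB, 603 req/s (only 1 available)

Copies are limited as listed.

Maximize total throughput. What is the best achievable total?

The ratio ordering already packs tightly: 2×email-composer + feed-ranker + 3×auth-service + ab-test-router + feature-flag-service, 23 GB, 4800.
No other feasible combination exceeds 4800.

4800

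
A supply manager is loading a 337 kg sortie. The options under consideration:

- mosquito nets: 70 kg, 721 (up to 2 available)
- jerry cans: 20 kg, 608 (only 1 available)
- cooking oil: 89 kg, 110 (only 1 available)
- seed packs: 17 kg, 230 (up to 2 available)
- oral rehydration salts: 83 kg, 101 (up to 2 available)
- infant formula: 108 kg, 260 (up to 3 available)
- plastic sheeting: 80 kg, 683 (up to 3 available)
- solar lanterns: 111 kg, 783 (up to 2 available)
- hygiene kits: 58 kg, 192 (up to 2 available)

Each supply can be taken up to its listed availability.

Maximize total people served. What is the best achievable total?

Density check — jerry cans 30.40, seed packs 13.53, mosquito nets 10.30 are the best per kg.
A density-first pass picks 2×mosquito nets + jerry cans + 2×seed packs + plastic sheeting + hygiene kits — 3385 at 332 kg.
Dropping seed packs and hygiene kits frees 75 kg; slotting in plastic sheeting (80 kg) lifts the total to 3646 at 337 kg.

3646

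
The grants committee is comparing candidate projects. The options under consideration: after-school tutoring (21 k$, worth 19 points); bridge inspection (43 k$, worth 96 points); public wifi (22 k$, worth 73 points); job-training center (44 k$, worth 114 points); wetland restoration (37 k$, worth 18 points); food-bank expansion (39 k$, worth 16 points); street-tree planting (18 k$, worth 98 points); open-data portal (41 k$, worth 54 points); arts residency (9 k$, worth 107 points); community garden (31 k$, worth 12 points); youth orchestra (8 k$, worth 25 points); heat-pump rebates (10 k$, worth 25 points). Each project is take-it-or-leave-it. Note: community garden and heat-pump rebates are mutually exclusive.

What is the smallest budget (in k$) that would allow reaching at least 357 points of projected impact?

89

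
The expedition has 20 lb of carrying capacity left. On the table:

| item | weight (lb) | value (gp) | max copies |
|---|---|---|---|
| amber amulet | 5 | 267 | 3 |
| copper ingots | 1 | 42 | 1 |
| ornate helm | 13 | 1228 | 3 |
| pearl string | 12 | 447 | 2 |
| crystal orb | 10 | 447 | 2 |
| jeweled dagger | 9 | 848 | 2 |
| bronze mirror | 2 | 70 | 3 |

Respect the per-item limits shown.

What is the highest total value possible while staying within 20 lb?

1766

Greedy by ratio would take amber amulet + copper ingots + ornate helm: 19 lb used, total 1537.
But 2×jeweled dagger + bronze mirror fits in 20 lb and reaches 1766.
Every other selection either busts 20 lb or exceeds an availability limit or fails to beat 1766.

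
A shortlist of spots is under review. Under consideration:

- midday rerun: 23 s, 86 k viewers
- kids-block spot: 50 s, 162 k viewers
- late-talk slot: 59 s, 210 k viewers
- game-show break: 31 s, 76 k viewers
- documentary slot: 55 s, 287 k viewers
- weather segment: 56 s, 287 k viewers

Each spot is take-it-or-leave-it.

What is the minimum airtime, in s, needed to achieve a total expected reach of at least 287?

Minimise s subject to total expected reach ≥ 287.
documentary slot reaches 287 using 55 s.
Below 55 s the best achievable stays under 287.

55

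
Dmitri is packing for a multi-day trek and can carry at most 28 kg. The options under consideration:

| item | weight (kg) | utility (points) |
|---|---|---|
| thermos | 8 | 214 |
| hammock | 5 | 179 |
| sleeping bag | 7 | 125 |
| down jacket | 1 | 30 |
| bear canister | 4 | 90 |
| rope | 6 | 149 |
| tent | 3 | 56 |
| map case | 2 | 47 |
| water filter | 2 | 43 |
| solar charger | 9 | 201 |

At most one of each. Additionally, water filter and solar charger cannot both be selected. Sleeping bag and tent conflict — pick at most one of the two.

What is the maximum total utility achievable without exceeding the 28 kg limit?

752

Thermos + hammock + down jacket + bear canister + rope + map case + water filter uses 28 of the 28 kg and totals 752.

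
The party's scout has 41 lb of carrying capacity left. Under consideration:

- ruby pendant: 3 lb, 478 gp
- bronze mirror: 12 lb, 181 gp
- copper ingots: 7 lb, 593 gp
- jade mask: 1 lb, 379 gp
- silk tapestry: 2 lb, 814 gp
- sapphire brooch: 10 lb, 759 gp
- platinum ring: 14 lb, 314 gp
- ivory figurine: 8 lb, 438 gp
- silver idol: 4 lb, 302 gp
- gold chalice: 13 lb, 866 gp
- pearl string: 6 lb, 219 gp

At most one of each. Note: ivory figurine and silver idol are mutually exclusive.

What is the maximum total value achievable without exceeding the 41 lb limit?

4191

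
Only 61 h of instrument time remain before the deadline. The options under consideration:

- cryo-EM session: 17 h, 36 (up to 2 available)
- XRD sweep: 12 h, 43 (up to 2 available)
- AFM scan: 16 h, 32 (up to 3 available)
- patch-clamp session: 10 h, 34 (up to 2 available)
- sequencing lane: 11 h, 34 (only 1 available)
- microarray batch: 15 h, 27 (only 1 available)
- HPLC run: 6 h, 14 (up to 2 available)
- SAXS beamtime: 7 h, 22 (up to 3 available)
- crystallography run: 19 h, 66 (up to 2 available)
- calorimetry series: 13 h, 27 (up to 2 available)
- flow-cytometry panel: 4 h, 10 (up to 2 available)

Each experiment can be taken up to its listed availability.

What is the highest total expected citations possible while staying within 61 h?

Ranking by ratio (expected citations/h): XRD sweep 3.58, crystallography run 3.47, patch-clamp session 3.40, SAXS beamtime 3.14.
A density-first pass picks 2×XRD sweep + patch-clamp session + SAXS beamtime + crystallography run — 208 at 60 h.
But XRD sweep + sequencing lane + 2×crystallography run fits in 61 h and reaches 209.
Every other selection either busts 61 h or exceeds an availability limit or fails to beat 209.

209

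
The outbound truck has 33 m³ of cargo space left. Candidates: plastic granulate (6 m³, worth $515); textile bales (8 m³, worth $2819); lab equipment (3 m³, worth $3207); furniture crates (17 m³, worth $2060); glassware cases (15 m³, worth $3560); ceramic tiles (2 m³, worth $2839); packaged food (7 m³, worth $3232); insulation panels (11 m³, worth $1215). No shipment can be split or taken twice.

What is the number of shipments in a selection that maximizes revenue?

5

Best achievable revenue is 13353.
One optimal bundle: plastic granulate + lab equipment + glassware cases + ceramic tiles + packaged food (33 m³).
Every optimal selection uses 5 shipments.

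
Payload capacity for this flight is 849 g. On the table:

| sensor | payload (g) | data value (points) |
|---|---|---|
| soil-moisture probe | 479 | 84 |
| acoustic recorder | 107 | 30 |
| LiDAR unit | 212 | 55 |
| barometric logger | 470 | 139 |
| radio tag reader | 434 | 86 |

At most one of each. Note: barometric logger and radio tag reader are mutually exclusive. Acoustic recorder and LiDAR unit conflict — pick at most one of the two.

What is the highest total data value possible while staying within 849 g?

Taking LiDAR unit + barometric logger: 682 g used, 194 in data value.
Next best is acoustic recorder + barometric logger at 169 (577 g) — short by 25.

194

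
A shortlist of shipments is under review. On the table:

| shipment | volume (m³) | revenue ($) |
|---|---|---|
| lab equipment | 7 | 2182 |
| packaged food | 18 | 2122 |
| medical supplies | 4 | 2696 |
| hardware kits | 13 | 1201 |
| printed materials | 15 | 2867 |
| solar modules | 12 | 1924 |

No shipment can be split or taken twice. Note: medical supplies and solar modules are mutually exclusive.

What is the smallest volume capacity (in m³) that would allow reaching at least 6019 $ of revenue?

24

Need the lightest bundle worth ≥ 6019.
lab equipment + medical supplies + hardware kits reaches 6079 using 24 m³.
No combination under 24 m³ hits 6019.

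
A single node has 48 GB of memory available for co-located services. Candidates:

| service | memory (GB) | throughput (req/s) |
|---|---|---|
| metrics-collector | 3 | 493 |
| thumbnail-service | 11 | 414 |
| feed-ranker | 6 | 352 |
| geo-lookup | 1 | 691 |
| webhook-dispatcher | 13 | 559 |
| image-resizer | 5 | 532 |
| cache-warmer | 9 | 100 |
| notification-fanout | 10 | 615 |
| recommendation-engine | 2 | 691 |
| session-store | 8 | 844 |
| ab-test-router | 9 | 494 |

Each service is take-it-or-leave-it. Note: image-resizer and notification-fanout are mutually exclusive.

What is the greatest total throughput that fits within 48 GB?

Best packing: metrics-collector + feed-ranker + geo-lookup + webhook-dispatcher + image-resizer + recommendation-engine + session-store + ab-test-router — 47 GB, 4656 total.
Runner-up metrics-collector + thumbnail-service + feed-ranker + geo-lookup + image-resizer + recommendation-engine + session-store + ab-test-router tops out at 4511.

4656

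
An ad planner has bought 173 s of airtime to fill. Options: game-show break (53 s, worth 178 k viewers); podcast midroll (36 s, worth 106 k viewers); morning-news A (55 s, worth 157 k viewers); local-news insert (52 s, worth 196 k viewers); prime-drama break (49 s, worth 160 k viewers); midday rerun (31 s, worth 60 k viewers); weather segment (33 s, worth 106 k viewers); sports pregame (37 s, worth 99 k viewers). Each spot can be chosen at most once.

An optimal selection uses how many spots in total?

Optimal total is 568.
One optimal bundle: podcast midroll + local-news insert + prime-drama break + weather segment (170 s).
All optima have 4 spots.

4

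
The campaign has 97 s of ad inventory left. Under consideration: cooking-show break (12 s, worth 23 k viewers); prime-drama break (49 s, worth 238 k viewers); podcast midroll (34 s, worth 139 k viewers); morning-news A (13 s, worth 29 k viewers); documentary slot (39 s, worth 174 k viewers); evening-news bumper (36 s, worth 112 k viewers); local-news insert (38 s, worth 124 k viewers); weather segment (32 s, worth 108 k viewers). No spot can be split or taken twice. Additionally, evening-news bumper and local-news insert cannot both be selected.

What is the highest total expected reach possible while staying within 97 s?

412

By expected reach per s: prime-drama break 4.86, documentary slot 4.46, podcast midroll 4.09, weather segment 3.38 lead.
Prime-drama break + documentary slot uses 88 of the 97 s and totals 412.
No other feasible combination exceeds 412.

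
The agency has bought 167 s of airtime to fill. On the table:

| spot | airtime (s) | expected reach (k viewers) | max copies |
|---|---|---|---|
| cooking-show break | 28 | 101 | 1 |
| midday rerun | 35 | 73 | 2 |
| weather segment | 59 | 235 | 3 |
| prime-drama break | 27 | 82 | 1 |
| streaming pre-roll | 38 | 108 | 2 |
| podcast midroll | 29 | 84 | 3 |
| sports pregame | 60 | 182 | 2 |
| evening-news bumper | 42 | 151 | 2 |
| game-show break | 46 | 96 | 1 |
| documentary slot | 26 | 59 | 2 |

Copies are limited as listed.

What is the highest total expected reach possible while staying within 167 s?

621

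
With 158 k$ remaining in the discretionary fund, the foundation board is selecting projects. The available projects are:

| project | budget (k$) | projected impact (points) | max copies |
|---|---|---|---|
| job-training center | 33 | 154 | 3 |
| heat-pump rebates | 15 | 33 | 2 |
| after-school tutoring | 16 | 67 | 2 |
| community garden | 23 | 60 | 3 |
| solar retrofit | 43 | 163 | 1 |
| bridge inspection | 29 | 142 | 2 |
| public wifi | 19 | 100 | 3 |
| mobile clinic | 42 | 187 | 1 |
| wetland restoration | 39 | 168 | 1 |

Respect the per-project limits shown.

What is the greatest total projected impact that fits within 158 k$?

Density check — public wifi 5.26, bridge inspection 4.90, job-training center 4.67, mobile clinic 4.45 are the best per k$.
Filling by ratio: job-training center + 2×bridge inspection + 3×public wifi for 738, with 10 k$ left unused.
Replace job-training center with mobile clinic: the trade gains 33 net, giving 771 at 157 k$.
That's the maximum — no swap from here does better than 771.

771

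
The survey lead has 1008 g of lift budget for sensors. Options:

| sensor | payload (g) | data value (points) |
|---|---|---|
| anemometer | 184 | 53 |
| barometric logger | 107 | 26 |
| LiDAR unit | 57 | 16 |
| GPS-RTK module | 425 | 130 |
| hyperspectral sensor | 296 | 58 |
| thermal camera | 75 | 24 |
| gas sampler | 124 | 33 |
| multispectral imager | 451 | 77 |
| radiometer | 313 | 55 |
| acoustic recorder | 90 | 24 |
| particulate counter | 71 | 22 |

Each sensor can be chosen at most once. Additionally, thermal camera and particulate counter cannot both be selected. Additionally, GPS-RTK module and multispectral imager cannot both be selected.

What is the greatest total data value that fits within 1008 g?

290

Taking anemometer + barometric logger + GPS-RTK module + thermal camera + gas sampler + acoustic recorder: 1005 g used, 290 in data value.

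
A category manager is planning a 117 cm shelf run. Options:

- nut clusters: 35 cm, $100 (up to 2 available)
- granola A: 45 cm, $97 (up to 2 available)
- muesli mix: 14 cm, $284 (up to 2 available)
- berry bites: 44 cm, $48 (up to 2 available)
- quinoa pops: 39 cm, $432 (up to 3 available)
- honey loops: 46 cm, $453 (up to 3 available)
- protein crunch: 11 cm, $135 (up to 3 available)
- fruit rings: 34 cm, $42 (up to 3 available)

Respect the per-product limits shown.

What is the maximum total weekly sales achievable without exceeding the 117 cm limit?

1567

The ratio heuristic lands on 2×muesli mix + quinoa pops + 3×protein crunch (1405) but leaves 17 cm idle.
Dropping 2×protein crunch frees 22 cm; slotting in quinoa pops (39 cm) lifts the total to 1567 at 117 cm.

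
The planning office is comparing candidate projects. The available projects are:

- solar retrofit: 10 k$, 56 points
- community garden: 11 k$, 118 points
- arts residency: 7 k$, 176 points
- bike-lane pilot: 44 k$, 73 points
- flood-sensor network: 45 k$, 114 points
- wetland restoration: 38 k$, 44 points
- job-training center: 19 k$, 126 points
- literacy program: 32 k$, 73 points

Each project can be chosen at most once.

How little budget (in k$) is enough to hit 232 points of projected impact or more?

17

Need the lightest bundle worth ≥ 232.
solar retrofit + arts residency reaches 232 using 17 k$.
Below 17 k$ the best achievable stays under 232.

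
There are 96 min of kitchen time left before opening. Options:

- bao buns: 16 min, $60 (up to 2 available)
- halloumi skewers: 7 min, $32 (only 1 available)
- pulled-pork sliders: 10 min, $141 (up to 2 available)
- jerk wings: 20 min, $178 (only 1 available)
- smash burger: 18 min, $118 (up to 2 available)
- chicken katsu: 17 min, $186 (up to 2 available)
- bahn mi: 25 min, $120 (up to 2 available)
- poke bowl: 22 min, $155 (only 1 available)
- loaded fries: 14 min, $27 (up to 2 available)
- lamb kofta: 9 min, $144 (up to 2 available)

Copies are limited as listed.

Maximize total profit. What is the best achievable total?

2×pulled-pork sliders + jerk wings + 2×chicken katsu + 2×lamb kofta uses 92 of the 96 min and totals 1120.
Nothing else within 96 min beats 1120.

1120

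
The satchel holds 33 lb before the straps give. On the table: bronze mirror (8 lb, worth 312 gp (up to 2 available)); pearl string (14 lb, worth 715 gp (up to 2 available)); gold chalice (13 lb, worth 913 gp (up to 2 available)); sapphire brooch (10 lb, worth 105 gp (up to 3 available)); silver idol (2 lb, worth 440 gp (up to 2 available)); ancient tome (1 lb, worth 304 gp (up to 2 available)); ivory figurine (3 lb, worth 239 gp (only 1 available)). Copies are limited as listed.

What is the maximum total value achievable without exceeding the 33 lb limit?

3314

Taking the top-ratio items first gives bronze mirror + gold chalice + 2×silver idol + 2×ancient tome + ivory figurine for 2952 (30 lb).
The 11 lb tied up in bronze mirror and ivory figurine is better spent on gold chalice — total rises to 3314 (32 lb).
Every other selection either busts 33 lb or exceeds an availability limit or fails to beat 3314.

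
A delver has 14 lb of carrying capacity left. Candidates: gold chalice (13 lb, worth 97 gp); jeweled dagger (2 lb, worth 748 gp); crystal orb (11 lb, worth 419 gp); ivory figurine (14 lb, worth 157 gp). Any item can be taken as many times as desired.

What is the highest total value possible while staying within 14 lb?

5236

Density check — jeweled dagger 374.00, crystal orb 38.09, ivory figurine 11.21, gold chalice 7.46 are the best per lb.
7×jeweled dagger uses 14 of the 14 lb and totals 5236.
That's the maximum — no swap from here does better than 5236.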